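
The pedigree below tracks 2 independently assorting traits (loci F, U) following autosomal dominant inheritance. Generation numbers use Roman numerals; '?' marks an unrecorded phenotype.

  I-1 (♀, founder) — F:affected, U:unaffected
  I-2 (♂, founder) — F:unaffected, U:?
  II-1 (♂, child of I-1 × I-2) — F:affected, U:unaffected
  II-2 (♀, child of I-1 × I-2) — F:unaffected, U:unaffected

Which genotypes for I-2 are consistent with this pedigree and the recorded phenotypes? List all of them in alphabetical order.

I-2 ∈ {ff Uu, ff uu}

F/I-1 aff ·: Ff
F/I-2 un ·: ff
F/II-1 aff I-1×I-2: Ff
F/II-2 un I-1×I-2: ff
⇒ F over [I-1,I-2,II-1,II-2]: 1 consistent
U/I-1 un ·: uu
U/I-2 ? ·: uu|Uu
U/II-1 un I-1×I-2: uu
U/II-2 un I-1×I-2: uu
⇒ U over [I-1,I-2,II-1,II-2]: 2 consistent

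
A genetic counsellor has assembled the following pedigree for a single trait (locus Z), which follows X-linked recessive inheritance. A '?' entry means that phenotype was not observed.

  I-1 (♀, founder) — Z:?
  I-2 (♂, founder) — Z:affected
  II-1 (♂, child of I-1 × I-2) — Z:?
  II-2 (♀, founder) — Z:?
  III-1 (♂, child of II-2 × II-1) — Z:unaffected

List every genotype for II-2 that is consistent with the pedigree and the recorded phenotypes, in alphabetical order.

Z/I-1 ? ·: X^ZX^Z|X^ZX^z|X^zX^z
Z/I-2 aff ·: X^zY
Z/II-1 ? I-1×I-2: X^ZY|X^zY
Z/II-2 ? ·: X^ZX^Z|X^ZX^z
Z/III-1 un II-2×II-1: X^ZY
⇒ Z over [I-1,I-2,II-1,II-2,III-1]: 8 consistent

II-2 ∈ {X^ZX^Z, X^ZX^z}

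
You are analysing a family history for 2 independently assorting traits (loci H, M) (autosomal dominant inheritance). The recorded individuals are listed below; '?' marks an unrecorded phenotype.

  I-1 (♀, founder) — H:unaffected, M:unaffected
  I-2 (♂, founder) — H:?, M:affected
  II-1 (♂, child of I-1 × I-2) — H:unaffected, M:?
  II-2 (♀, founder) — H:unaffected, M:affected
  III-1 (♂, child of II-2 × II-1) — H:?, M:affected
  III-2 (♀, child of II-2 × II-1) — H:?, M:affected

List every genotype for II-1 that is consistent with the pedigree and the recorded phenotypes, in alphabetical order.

H/I-1 un ·: hh
H/I-2 ? ·: hh|Hh
H/II-1 un I-1×I-2: hh
H/II-2 un ·: hh
H/III-1 ? II-2×II-1: hh
H/III-2 ? II-2×II-1: hh
⇒ H over [I-1,I-2,II-1,II-2,III-1,III-2]: 2 consistent
M/I-1 un ·: mm
M/I-2 aff ·: Mm|MM
M/II-1 ? I-1×I-2: mm|Mm
M/II-2 aff ·: Mm|MM
M/III-1 aff II-2×II-1: Mm|MM
M/III-2 aff II-2×II-1: Mm|MM
⇒ M over [I-1,I-2,II-1,II-2,III-1,III-2]: 18 consistent

II-1 ∈ {hh Mm, hh mm}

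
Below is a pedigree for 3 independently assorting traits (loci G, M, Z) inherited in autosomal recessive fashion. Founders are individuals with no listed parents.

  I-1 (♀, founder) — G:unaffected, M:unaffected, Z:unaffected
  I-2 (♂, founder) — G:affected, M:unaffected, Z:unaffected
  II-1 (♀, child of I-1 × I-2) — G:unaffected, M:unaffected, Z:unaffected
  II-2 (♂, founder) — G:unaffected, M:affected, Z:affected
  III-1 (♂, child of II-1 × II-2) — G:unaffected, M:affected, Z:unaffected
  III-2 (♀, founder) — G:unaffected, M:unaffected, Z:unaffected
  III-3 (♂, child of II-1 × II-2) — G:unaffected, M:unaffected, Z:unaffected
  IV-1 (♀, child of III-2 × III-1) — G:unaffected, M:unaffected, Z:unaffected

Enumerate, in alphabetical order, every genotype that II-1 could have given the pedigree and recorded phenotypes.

II-1 ∈ {Gg Mm ZZ, Gg Mm Zz}

G/I-1 un ·: GG|Gg
G/I-2 aff ·: gg
G/II-1 un I-1×I-2: Gg
G/II-2 un ·: GG|Gg
G/III-1 un II-1×II-2: GG|Gg
G/III-2 un ·: GG|Gg
G/III-3 un II-1×II-2: GG|Gg
G/IV-1 un III-2×III-1: GG|Gg
⇒ G over [I-1,I-2,II-1,II-2,III-1,III-2,III-3,IV-1]: 56 consistent
M/I-1 un ·: MM|Mm
M/I-2 un ·: MM|Mm
M/II-1 un I-1×I-2: Mm
M/II-2 aff ·: mm
M/III-1 aff II-1×II-2: mm
M/III-2 un ·: MM|Mm
M/III-3 un II-1×II-2: Mm
M/IV-1 un III-2×III-1: Mm
⇒ M over [I-1,I-2,II-1,II-2,III-1,III-2,III-3,IV-1]: 6 consistent
Z/I-1 un ·: ZZ|Zz
Z/I-2 un ·: ZZ|Zz
Z/II-1 un I-1×I-2: ZZ|Zz
Z/II-2 aff ·: zz
Z/III-1 un II-1×II-2: Zz
Z/III-2 un ·: ZZ|Zz
Z/III-3 un II-1×II-2: Zz
Z/IV-1 un III-2×III-1: ZZ|Zz
⇒ Z over [I-1,I-2,II-1,II-2,III-1,III-2,III-3,IV-1]: 28 consistent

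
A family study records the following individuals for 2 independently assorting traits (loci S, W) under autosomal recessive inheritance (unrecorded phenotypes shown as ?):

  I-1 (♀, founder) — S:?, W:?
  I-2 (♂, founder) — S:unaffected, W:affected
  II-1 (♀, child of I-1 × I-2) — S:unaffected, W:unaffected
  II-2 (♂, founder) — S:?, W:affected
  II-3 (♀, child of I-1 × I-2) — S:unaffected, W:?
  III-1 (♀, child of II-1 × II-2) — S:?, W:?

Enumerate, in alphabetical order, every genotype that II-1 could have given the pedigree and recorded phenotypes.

S/I-1 ? ·: SS|Ss|ss
S/I-2 un ·: SS|Ss
S/II-1 un I-1×I-2: SS|Ss
S/II-2 ? ·: SS|Ss|ss
S/II-3 un I-1×I-2: SS|Ss
S/III-1 ? II-1×II-2: SS|Ss|ss
⇒ S over [I-1,I-2,II-1,II-2,II-3,III-1]: 84 consistent
W/I-1 ? ·: WW|Ww
W/I-2 aff ·: ww
W/II-1 un I-1×I-2: Ww
W/II-2 aff ·: ww
W/II-3 ? I-1×I-2: Ww|ww
W/III-1 ? II-1×II-2: Ww|ww
⇒ W over [I-1,I-2,II-1,II-2,II-3,III-1]: 6 consistent

II-1 ∈ {SS Ww, Ss Ww}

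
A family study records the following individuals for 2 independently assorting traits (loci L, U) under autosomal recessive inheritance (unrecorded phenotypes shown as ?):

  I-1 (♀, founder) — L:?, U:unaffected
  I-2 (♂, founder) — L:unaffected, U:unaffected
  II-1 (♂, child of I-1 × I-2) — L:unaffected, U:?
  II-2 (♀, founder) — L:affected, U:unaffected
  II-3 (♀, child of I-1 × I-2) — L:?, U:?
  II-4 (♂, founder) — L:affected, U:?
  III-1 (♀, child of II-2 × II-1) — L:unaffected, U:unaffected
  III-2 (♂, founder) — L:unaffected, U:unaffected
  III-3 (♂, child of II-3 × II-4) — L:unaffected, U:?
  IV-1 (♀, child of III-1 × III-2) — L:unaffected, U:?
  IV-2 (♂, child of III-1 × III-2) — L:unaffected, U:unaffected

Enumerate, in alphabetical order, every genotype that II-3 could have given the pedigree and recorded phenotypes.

II-3 ∈ {LL UU, LL Uu, LL uu, Ll UU, Ll Uu, Ll uu}

L/I-1 ? ·: LL|Ll|ll
L/I-2 un ·: LL|Ll
L/II-1 un I-1×I-2: LL|Ll
L/II-2 aff ·: ll
L/II-3 ? I-1×I-2: LL|Ll
L/II-4 aff ·: ll
L/III-1 un II-2×II-1: Ll
L/III-2 un ·: LL|Ll
L/III-3 un II-3×II-4: Ll
L/IV-1 un III-1×III-2: LL|Ll
L/IV-2 un III-1×III-2: LL|Ll
⇒ L over [I-1,I-2,II-1,II-2,II-3,II-4,III-1,III-2,III-3,IV-1,IV-2]: 120 consistent
U/I-1 un ·: UU|Uu
U/I-2 un ·: UU|Uu
U/II-1 ? I-1×I-2: UU|Uu|uu
U/II-2 un ·: UU|Uu
U/II-3 ? I-1×I-2: UU|Uu|uu
U/II-4 ? ·: UU|Uu|uu
U/III-1 un II-2×II-1: UU|Uu
U/III-2 un ·: UU|Uu
U/III-3 ? II-3×II-4: UU|Uu|uu
U/IV-1 ? III-1×III-2: UU|Uu|uu
U/IV-2 un III-1×III-2: UU|Uu
⇒ U over [I-1,I-2,II-1,II-2,II-3,II-4,III-1,III-2,III-3,IV-1,IV-2]: 2230 consistent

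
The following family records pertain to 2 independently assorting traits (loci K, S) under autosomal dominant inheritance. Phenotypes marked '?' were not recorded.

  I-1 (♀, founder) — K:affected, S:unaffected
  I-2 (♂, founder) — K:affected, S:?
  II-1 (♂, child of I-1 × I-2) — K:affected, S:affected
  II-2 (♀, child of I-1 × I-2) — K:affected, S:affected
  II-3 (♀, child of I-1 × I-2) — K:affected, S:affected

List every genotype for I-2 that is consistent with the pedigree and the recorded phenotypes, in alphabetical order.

I-2 ∈ {KK SS, KK Ss, Kk SS, Kk Ss}

K/I-1 aff ·: Kk|KK
K/I-2 aff ·: Kk|KK
K/II-1 aff I-1×I-2: Kk|KK
K/II-2 aff I-1×I-2: Kk|KK
K/II-3 aff I-1×I-2: Kk|KK
⇒ K over [I-1,I-2,II-1,II-2,II-3]: 25 consistent
S/I-1 un ·: ss
S/I-2 ? ·: Ss|SS
S/II-1 aff I-1×I-2: Ss
S/II-2 aff I-1×I-2: Ss
S/II-3 aff I-1×I-2: Ss
⇒ S over [I-1,I-2,II-1,II-2,II-3]: 2 consistent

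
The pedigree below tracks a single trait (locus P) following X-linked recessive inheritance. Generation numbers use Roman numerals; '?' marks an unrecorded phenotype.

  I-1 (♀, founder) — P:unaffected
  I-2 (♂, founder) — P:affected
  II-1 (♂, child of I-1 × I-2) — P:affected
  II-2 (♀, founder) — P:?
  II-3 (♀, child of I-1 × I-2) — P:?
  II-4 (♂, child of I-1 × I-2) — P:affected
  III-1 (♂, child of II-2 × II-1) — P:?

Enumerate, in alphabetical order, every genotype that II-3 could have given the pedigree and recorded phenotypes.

P/I-1 un ·: X^PX^p
P/I-2 aff ·: X^pY
P/II-1 aff I-1×I-2: X^pY
P/II-2 ? ·: X^PX^P|X^PX^p|X^pX^p
P/II-3 ? I-1×I-2: X^PX^p|X^pX^p
P/II-4 aff I-1×I-2: X^pY
P/III-1 ? II-2×II-1: X^PY|X^pY
⇒ P over [I-1,I-2,II-1,II-2,II-3,II-4,III-1]: 8 consistent

II-3 ∈ {X^PX^p, X^pX^p}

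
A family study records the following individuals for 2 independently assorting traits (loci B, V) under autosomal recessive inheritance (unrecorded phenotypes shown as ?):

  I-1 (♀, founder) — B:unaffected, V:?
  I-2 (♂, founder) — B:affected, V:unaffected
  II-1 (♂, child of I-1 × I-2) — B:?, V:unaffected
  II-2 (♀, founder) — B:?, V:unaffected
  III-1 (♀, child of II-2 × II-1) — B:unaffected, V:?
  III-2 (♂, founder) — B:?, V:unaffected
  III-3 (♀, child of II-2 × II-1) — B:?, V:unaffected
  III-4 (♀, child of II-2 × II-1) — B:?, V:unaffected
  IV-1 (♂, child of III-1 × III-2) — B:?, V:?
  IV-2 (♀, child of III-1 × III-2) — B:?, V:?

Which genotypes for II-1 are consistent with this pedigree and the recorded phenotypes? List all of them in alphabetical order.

II-1 ∈ {Bb VV, Bb Vv, bb VV, bb Vv}

B/I-1 un ·: BB|Bb
B/I-2 aff ·: bb
B/II-1 ? I-1×I-2: Bb|bb
B/II-2 ? ·: BB|Bb|bb
B/III-1 un II-2×II-1: BB|Bb
B/III-2 ? ·: BB|Bb|bb
B/III-3 ? II-2×II-1: BB|Bb|bb
B/III-4 ? II-2×II-1: BB|Bb|bb
B/IV-1 ? III-1×III-2: BB|Bb|bb
B/IV-2 ? III-1×III-2: BB|Bb|bb
⇒ B over [I-1,I-2,II-1,II-2,III-1,III-2,III-3,III-4,IV-1,IV-2]: 819 consistent
V/I-1 ? ·: VV|Vv|vv
V/I-2 un ·: VV|Vv
V/II-1 un I-1×I-2: VV|Vv
V/II-2 un ·: VV|Vv
V/III-1 ? II-2×II-1: VV|Vv|vv
V/III-2 un ·: VV|Vv
V/III-3 un II-2×II-1: VV|Vv
V/III-4 un II-2×II-1: VV|Vv
V/IV-1 ? III-1×III-2: VV|Vv|vv
V/IV-2 ? III-1×III-2: VV|Vv|vv
⇒ V over [I-1,I-2,II-1,II-2,III-1,III-2,III-3,III-4,IV-1,IV-2]: 1128 consistent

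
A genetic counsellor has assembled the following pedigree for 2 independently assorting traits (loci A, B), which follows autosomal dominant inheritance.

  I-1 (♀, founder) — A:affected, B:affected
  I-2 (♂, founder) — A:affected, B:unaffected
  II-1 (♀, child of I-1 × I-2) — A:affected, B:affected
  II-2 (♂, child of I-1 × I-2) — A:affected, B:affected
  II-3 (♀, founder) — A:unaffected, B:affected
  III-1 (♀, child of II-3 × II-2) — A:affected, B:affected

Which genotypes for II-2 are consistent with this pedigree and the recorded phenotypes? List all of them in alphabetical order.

A/I-1 aff ·: Aa|AA
A/I-2 aff ·: Aa|AA
A/II-1 aff I-1×I-2: Aa|AA
A/II-2 aff I-1×I-2: Aa|AA
A/II-3 un ·: aa
A/III-1 aff II-3×II-2: Aa
⇒ A over [I-1,I-2,II-1,II-2,II-3,III-1]: 13 consistent
B/I-1 aff ·: Bb|BB
B/I-2 un ·: bb
B/II-1 aff I-1×I-2: Bb
B/II-2 aff I-1×I-2: Bb
B/II-3 aff ·: Bb|BB
B/III-1 aff II-3×II-2: Bb|BB
⇒ B over [I-1,I-2,II-1,II-2,II-3,III-1]: 8 consistent

II-2 ∈ {AA Bb, Aa Bb}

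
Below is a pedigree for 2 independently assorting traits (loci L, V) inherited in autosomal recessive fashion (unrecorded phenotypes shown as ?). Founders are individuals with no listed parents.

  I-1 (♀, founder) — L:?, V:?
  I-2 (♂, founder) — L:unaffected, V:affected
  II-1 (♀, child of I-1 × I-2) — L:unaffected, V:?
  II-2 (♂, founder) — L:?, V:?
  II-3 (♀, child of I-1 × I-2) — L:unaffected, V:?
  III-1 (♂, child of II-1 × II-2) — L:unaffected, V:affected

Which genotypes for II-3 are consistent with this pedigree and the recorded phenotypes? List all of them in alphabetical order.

L/I-1 ? ·: LL|Ll|ll
L/I-2 un ·: LL|Ll
L/II-1 un I-1×I-2: LL|Ll
L/II-2 ? ·: LL|Ll|ll
L/II-3 un I-1×I-2: LL|Ll
L/III-1 un II-1×II-2: LL|Ll
⇒ L over [I-1,I-2,II-1,II-2,II-3,III-1]: 68 consistent
V/I-1 ? ·: VV|Vv|vv
V/I-2 aff ·: vv
V/II-1 ? I-1×I-2: Vv|vv
V/II-2 ? ·: Vv|vv
V/II-3 ? I-1×I-2: Vv|vv
V/III-1 aff II-1×II-2: vv
⇒ V over [I-1,I-2,II-1,II-2,II-3,III-1]: 12 consistent

II-3 ∈ {LL Vv, LL vv, Ll Vv, Ll vv}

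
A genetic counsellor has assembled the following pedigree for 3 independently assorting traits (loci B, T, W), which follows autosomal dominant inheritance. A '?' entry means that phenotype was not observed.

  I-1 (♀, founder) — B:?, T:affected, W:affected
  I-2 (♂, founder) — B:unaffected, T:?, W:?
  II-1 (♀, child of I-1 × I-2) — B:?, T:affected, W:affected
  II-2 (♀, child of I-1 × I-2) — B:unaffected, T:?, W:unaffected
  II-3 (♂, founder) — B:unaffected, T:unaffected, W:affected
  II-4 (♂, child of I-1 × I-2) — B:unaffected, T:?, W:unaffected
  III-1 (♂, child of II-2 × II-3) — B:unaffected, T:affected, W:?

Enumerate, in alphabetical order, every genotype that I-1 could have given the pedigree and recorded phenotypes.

I-1 ∈ {Bb TT Ww, Bb Tt Ww, bb TT Ww, bb Tt Ww}

B/I-1 ? ·: bb|Bb
B/I-2 un ·: bb
B/II-1 ? I-1×I-2: bb|Bb
B/II-2 un I-1×I-2: bb
B/II-3 un ·: bb
B/II-4 un I-1×I-2: bb
B/III-1 un II-2×II-3: bb
⇒ B over [I-1,I-2,II-1,II-2,II-3,II-4,III-1]: 3 consistent
T/I-1 aff ·: Tt|TT
T/I-2 ? ·: tt|Tt|TT
T/II-1 aff I-1×I-2: Tt|TT
T/II-2 ? I-1×I-2: Tt|TT
T/II-3 un ·: tt
T/II-4 ? I-1×I-2: tt|Tt|TT
T/III-1 aff II-2×II-3: Tt
⇒ T over [I-1,I-2,II-1,II-2,II-3,II-4,III-1]: 32 consistent
W/I-1 aff ·: Ww
W/I-2 ? ·: ww|Ww
W/II-1 aff I-1×I-2: Ww|WW
W/II-2 un I-1×I-2: ww
W/II-3 aff ·: Ww|WW
W/II-4 un I-1×I-2: ww
W/III-1 ? II-2×II-3: ww|Ww
⇒ W over [I-1,I-2,II-1,II-2,II-3,II-4,III-1]: 9 consistent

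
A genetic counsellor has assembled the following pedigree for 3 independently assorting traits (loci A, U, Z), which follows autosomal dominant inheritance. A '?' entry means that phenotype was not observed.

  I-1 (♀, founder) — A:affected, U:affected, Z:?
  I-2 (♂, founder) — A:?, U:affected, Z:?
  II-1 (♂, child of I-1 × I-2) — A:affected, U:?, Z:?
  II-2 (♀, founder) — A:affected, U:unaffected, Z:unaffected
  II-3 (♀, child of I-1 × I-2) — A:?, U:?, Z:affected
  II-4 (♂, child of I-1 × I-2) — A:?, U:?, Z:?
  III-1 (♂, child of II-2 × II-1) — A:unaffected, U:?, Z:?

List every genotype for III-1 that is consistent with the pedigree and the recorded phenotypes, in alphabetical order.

A/I-1 aff ·: Aa|AA
A/I-2 ? ·: aa|Aa|AA
A/II-1 aff I-1×I-2: Aa
A/II-2 aff ·: Aa
A/II-3 ? I-1×I-2: aa|Aa|AA
A/II-4 ? I-1×I-2: aa|Aa|AA
A/III-1 un II-2×II-1: aa
⇒ A over [I-1,I-2,II-1,II-2,II-3,II-4,III-1]: 22 consistent
U/I-1 aff ·: Uu|UU
U/I-2 aff ·: Uu|UU
U/II-1 ? I-1×I-2: uu|Uu|UU
U/II-2 un ·: uu
U/II-3 ? I-1×I-2: uu|Uu|UU
U/II-4 ? I-1×I-2: uu|Uu|UU
U/III-1 ? II-2×II-1: uu|Uu
⇒ U over [I-1,I-2,II-1,II-2,II-3,II-4,III-1]: 61 consistent
Z/I-1 ? ·: zz|Zz|ZZ
Z/I-2 ? ·: zz|Zz|ZZ
Z/II-1 ? I-1×I-2: zz|Zz|ZZ
Z/II-2 un ·: zz
Z/II-3 aff I-1×I-2: Zz|ZZ
Z/II-4 ? I-1×I-2: zz|Zz|ZZ
Z/III-1 ? II-2×II-1: zz|Zz
⇒ Z over [I-1,I-2,II-1,II-2,II-3,II-4,III-1]: 65 consistent

III-1 ∈ {aa Uu Zz, aa Uu zz, aa uu Zz, aa uu zz}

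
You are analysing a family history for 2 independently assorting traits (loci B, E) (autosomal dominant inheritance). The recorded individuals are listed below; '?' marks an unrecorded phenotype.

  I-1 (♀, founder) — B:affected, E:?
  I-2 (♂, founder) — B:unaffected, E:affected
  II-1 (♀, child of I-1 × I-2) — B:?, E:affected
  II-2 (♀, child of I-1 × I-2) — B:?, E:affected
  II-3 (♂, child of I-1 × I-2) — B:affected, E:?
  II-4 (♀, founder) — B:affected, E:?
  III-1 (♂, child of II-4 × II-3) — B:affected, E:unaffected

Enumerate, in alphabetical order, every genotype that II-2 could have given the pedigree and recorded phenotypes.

II-2 ∈ {Bb EE, Bb Ee, bb EE, bb Ee}

B/I-1 aff ·: Bb|BB
B/I-2 un ·: bb
B/II-1 ? I-1×I-2: bb|Bb
B/II-2 ? I-1×I-2: bb|Bb
B/II-3 aff I-1×I-2: Bb
B/II-4 aff ·: Bb|BB
B/III-1 aff II-4×II-3: Bb|BB
⇒ B over [I-1,I-2,II-1,II-2,II-3,II-4,III-1]: 20 consistent
E/I-1 ? ·: ee|Ee|EE
E/I-2 aff ·: Ee|EE
E/II-1 aff I-1×I-2: Ee|EE
E/II-2 aff I-1×I-2: Ee|EE
E/II-3 ? I-1×I-2: ee|Ee
E/II-4 ? ·: ee|Ee
E/III-1 un II-4×II-3: ee
⇒ E over [I-1,I-2,II-1,II-2,II-3,II-4,III-1]: 38 consistent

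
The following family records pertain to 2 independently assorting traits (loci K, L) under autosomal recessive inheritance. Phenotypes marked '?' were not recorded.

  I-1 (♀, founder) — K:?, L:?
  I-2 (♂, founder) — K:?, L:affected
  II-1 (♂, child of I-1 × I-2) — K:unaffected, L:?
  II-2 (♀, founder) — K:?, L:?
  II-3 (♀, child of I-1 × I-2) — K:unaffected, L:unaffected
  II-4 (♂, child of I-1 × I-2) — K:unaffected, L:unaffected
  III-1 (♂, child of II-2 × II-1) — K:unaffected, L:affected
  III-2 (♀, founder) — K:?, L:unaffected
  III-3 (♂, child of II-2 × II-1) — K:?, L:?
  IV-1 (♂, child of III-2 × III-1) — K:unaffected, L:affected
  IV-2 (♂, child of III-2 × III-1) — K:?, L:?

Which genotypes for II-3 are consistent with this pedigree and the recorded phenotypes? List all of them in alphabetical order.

K/I-1 ? ·: KK|Kk|kk
K/I-2 ? ·: KK|Kk|kk
K/II-1 un I-1×I-2: KK|Kk
K/II-2 ? ·: KK|Kk|kk
K/II-3 un I-1×I-2: KK|Kk
K/II-4 un I-1×I-2: KK|Kk
K/III-1 un II-2×II-1: KK|Kk
K/III-2 ? ·: KK|Kk|kk
K/III-3 ? II-2×II-1: KK|Kk|kk
K/IV-1 un III-2×III-1: KK|Kk
K/IV-2 ? III-2×III-1: KK|Kk|kk
⇒ K over [I-1,I-2,II-1,II-2,II-3,II-4,III-1,III-2,III-3,IV-1,IV-2]: 2526 consistent
L/I-1 ? ·: LL|Ll
L/I-2 aff ·: ll
L/II-1 ? I-1×I-2: Ll|ll
L/II-2 ? ·: Ll|ll
L/II-3 un I-1×I-2: Ll
L/II-4 un I-1×I-2: Ll
L/III-1 aff II-2×II-1: ll
L/III-2 un ·: Ll
L/III-3 ? II-2×II-1: LL|Ll|ll
L/IV-1 aff III-2×III-1: ll
L/IV-2 ? III-2×III-1: Ll|ll
⇒ L over [I-1,I-2,II-1,II-2,II-3,II-4,III-1,III-2,III-3,IV-1,IV-2]: 26 consistent

II-3 ∈ {KK Ll, Kk Ll}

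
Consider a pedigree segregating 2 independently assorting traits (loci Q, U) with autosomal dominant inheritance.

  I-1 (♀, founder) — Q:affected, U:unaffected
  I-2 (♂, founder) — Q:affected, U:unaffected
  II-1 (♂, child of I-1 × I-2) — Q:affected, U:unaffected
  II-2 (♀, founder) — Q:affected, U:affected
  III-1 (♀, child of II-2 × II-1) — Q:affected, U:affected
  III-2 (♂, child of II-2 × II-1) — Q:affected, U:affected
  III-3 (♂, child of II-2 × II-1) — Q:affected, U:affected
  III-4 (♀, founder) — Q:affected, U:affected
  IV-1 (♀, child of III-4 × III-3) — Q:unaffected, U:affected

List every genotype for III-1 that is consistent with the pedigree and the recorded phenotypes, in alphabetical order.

Q/I-1 aff ·: Qq|QQ
Q/I-2 aff ·: Qq|QQ
Q/II-1 aff I-1×I-2: Qq|QQ
Q/II-2 aff ·: Qq|QQ
Q/III-1 aff II-2×II-1: Qq|QQ
Q/III-2 aff II-2×II-1: Qq|QQ
Q/III-3 aff II-2×II-1: Qq
Q/III-4 aff ·: Qq
Q/IV-1 un III-4×III-3: qq
⇒ Q over [I-1,I-2,II-1,II-2,III-1,III-2,III-3,III-4,IV-1]: 40 consistent
U/I-1 un ·: uu
U/I-2 un ·: uu
U/II-1 un I-1×I-2: uu
U/II-2 aff ·: Uu|UU
U/III-1 aff II-2×II-1: Uu
U/III-2 aff II-2×II-1: Uu
U/III-3 aff II-2×II-1: Uu
U/III-4 aff ·: Uu|UU
U/IV-1 aff III-4×III-3: Uu|UU
⇒ U over [I-1,I-2,II-1,II-2,III-1,III-2,III-3,III-4,IV-1]: 8 consistent

III-1 ∈ {QQ Uu, Qq Uu}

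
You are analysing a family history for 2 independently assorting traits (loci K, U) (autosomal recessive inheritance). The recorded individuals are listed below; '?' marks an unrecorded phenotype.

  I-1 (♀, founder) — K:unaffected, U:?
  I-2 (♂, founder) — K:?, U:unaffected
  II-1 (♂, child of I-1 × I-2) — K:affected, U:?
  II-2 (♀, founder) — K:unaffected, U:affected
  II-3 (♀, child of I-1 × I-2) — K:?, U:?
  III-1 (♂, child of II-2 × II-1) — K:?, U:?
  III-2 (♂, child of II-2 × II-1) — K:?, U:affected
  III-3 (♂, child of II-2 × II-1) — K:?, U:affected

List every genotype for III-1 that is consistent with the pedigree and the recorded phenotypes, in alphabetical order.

III-1 ∈ {Kk Uu, Kk uu, kk Uu, kk uu}

K/I-1 un ·: Kk
K/I-2 ? ·: Kk|kk
K/II-1 aff I-1×I-2: kk
K/II-2 un ·: KK|Kk
K/II-3 ? I-1×I-2: KK|Kk|kk
K/III-1 ? II-2×II-1: Kk|kk
K/III-2 ? II-2×II-1: Kk|kk
K/III-3 ? II-2×II-1: Kk|kk
⇒ K over [I-1,I-2,II-1,II-2,II-3,III-1,III-2,III-3]: 45 consistent
U/I-1 ? ·: UU|Uu|uu
U/I-2 un ·: UU|Uu
U/II-1 ? I-1×I-2: Uu|uu
U/II-2 aff ·: uu
U/II-3 ? I-1×I-2: UU|Uu|uu
U/III-1 ? II-2×II-1: Uu|uu
U/III-2 aff II-2×II-1: uu
U/III-3 aff II-2×II-1: uu
⇒ U over [I-1,I-2,II-1,II-2,II-3,III-1,III-2,III-3]: 25 consistent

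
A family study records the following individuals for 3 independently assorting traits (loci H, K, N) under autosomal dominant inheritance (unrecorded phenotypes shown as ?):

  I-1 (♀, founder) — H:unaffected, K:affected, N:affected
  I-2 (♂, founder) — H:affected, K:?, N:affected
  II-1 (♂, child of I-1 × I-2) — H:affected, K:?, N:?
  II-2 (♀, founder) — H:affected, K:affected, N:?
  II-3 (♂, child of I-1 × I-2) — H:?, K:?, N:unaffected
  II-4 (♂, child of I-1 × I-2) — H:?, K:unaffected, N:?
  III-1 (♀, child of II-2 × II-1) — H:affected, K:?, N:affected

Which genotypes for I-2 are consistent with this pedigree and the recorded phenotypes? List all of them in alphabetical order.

I-2 ∈ {HH Kk Nn, HH kk Nn, Hh Kk Nn, Hh kk Nn}

H/I-1 un ·: hh
H/I-2 aff ·: Hh|HH
H/II-1 aff I-1×I-2: Hh
H/II-2 aff ·: Hh|HH
H/II-3 ? I-1×I-2: hh|Hh
H/II-4 ? I-1×I-2: hh|Hh
H/III-1 aff II-2×II-1: Hh|HH
⇒ H over [I-1,I-2,II-1,II-2,II-3,II-4,III-1]: 20 consistent
K/I-1 aff ·: Kk
K/I-2 ? ·: kk|Kk
K/II-1 ? I-1×I-2: kk|Kk|KK
K/II-2 aff ·: Kk|KK
K/II-3 ? I-1×I-2: kk|Kk|KK
K/II-4 un I-1×I-2: kk
K/III-1 ? II-2×II-1: kk|Kk|KK
⇒ K over [I-1,I-2,II-1,II-2,II-3,II-4,III-1]: 49 consistent
N/I-1 aff ·: Nn
N/I-2 aff ·: Nn
N/II-1 ? I-1×I-2: nn|Nn|NN
N/II-2 ? ·: nn|Nn|NN
N/II-3 un I-1×I-2: nn
N/II-4 ? I-1×I-2: nn|Nn|NN
N/III-1 aff II-2×II-1: Nn|NN
⇒ N over [I-1,I-2,II-1,II-2,II-3,II-4,III-1]: 33 consistent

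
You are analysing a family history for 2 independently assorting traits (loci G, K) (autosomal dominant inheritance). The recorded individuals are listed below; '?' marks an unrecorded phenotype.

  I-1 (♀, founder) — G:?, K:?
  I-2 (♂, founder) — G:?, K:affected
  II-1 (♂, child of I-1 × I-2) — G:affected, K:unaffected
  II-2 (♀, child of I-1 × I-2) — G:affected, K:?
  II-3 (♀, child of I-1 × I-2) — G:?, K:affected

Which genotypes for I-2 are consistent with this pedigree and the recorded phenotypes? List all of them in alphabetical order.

G/I-1 ? ·: gg|Gg|GG
G/I-2 ? ·: gg|Gg|GG
G/II-1 aff I-1×I-2: Gg|GG
G/II-2 aff I-1×I-2: Gg|GG
G/II-3 ? I-1×I-2: gg|Gg|GG
⇒ G over [I-1,I-2,II-1,II-2,II-3]: 35 consistent
K/I-1 ? ·: kk|Kk
K/I-2 aff ·: Kk
K/II-1 un I-1×I-2: kk
K/II-2 ? I-1×I-2: kk|Kk|KK
K/II-3 aff I-1×I-2: Kk|KK
⇒ K over [I-1,I-2,II-1,II-2,II-3]: 8 consistent

I-2 ∈ {GG Kk, Gg Kk, gg Kk}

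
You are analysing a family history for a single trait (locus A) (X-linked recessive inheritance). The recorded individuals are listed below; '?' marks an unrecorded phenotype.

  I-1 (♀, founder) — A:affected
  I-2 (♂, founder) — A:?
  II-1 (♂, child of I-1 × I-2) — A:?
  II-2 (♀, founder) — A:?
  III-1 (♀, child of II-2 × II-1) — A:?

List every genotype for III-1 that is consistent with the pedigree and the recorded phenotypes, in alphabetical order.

A/I-1 aff ·: X^aX^a
A/I-2 ? ·: X^AY|X^aY
A/II-1 ? I-1×I-2: X^aY
A/II-2 ? ·: X^AX^A|X^AX^a|X^aX^a
A/III-1 ? II-2×II-1: X^AX^a|X^aX^a
⇒ A over [I-1,I-2,II-1,II-2,III-1]: 8 consistent

III-1 ∈ {X^AX^a, X^aX^a}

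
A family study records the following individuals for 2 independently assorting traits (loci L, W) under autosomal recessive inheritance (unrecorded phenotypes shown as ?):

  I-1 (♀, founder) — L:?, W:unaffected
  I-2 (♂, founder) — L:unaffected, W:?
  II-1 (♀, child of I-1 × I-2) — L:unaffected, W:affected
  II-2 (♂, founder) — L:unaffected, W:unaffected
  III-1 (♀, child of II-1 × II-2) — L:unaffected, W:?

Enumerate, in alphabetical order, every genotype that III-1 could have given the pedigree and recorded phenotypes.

L/I-1 ? ·: LL|Ll|ll
L/I-2 un ·: LL|Ll
L/II-1 un I-1×I-2: LL|Ll
L/II-2 un ·: LL|Ll
L/III-1 un II-1×II-2: LL|Ll
⇒ L over [I-1,I-2,II-1,II-2,III-1]: 32 consistent
W/I-1 un ·: Ww
W/I-2 ? ·: Ww|ww
W/II-1 aff I-1×I-2: ww
W/II-2 un ·: WW|Ww
W/III-1 ? II-1×II-2: Ww|ww
⇒ W over [I-1,I-2,II-1,II-2,III-1]: 6 consistent

III-1 ∈ {LL Ww, LL ww, Ll Ww, Ll ww}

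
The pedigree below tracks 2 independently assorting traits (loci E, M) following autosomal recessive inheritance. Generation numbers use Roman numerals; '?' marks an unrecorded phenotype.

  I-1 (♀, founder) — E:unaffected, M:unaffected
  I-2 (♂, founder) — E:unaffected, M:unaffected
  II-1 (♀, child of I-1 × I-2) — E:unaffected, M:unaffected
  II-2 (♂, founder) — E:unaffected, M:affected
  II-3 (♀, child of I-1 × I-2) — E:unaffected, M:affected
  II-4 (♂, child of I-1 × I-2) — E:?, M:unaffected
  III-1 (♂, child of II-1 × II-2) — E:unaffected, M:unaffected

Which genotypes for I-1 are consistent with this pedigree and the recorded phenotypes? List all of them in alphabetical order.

E/I-1 un ·: EE|Ee
E/I-2 un ·: EE|Ee
E/II-1 un I-1×I-2: EE|Ee
E/II-2 un ·: EE|Ee
E/II-3 un I-1×I-2: EE|Ee
E/II-4 ? I-1×I-2: EE|Ee|ee
E/III-1 un II-1×II-2: EE|Ee
⇒ E over [I-1,I-2,II-1,II-2,II-3,II-4,III-1]: 101 consistent
M/I-1 un ·: Mm
M/I-2 un ·: Mm
M/II-1 un I-1×I-2: MM|Mm
M/II-2 aff ·: mm
M/II-3 aff I-1×I-2: mm
M/II-4 un I-1×I-2: MM|Mm
M/III-1 un II-1×II-2: Mm
⇒ M over [I-1,I-2,II-1,II-2,II-3,II-4,III-1]: 4 consistent

I-1 ∈ {EE Mm, Ee Mm}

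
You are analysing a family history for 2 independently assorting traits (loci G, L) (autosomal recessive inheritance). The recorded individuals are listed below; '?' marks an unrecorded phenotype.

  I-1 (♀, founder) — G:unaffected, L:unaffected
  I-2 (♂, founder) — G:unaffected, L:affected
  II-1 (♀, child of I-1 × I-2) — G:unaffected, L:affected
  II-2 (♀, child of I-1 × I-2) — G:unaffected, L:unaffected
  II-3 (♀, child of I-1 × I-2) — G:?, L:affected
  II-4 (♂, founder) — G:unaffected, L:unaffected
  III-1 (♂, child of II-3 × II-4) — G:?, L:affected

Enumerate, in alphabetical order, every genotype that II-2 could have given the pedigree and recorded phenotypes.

G/I-1 un ·: GG|Gg
G/I-2 un ·: GG|Gg
G/II-1 un I-1×I-2: GG|Gg
G/II-2 un I-1×I-2: GG|Gg
G/II-3 ? I-1×I-2: GG|Gg|gg
G/II-4 un ·: GG|Gg
G/III-1 ? II-3×II-4: GG|Gg|gg
⇒ G over [I-1,I-2,II-1,II-2,II-3,II-4,III-1]: 111 consistent
L/I-1 un ·: Ll
L/I-2 aff ·: ll
L/II-1 aff I-1×I-2: ll
L/II-2 un I-1×I-2: Ll
L/II-3 aff I-1×I-2: ll
L/II-4 un ·: Ll
L/III-1 aff II-3×II-4: ll
⇒ L over [I-1,I-2,II-1,II-2,II-3,II-4,III-1]: 1 consistent

II-2 ∈ {GG Ll, Gg Ll}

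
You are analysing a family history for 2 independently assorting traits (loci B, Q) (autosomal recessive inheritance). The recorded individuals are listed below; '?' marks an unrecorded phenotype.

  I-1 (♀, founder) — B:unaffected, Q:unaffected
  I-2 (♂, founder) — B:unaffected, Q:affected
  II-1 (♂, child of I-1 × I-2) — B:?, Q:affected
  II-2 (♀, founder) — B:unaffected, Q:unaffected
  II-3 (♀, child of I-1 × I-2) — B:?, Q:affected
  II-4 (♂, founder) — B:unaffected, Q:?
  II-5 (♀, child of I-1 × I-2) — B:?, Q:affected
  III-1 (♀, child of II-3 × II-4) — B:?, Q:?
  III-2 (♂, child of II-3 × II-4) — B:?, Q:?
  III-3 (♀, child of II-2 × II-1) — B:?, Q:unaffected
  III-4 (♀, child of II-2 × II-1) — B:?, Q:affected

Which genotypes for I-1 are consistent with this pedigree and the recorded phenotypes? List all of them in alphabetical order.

B/I-1 un ·: BB|Bb
B/I-2 un ·: BB|Bb
B/II-1 ? I-1×I-2: BB|Bb|bb
B/II-2 un ·: BB|Bb
B/II-3 ? I-1×I-2: BB|Bb|bb
B/II-4 un ·: BB|Bb
B/II-5 ? I-1×I-2: BB|Bb|bb
B/III-1 ? II-3×II-4: BB|Bb|bb
B/III-2 ? II-3×II-4: BB|Bb|bb
B/III-3 ? II-2×II-1: BB|Bb|bb
B/III-4 ? II-2×II-1: BB|Bb|bb
⇒ B over [I-1,I-2,II-1,II-2,II-3,II-4,II-5,III-1,III-2,III-3,III-4]: 2908 consistent
Q/I-1 un ·: Qq
Q/I-2 aff ·: qq
Q/II-1 aff I-1×I-2: qq
Q/II-2 un ·: Qq
Q/II-3 aff I-1×I-2: qq
Q/II-4 ? ·: QQ|Qq|qq
Q/II-5 aff I-1×I-2: qq
Q/III-1 ? II-3×II-4: Qq|qq
Q/III-2 ? II-3×II-4: Qq|qq
Q/III-3 un II-2×II-1: Qq
Q/III-4 aff II-2×II-1: qq
⇒ Q over [I-1,I-2,II-1,II-2,II-3,II-4,II-5,III-1,III-2,III-3,III-4]: 6 consistent

I-1 ∈ {BB Qq, Bb Qq}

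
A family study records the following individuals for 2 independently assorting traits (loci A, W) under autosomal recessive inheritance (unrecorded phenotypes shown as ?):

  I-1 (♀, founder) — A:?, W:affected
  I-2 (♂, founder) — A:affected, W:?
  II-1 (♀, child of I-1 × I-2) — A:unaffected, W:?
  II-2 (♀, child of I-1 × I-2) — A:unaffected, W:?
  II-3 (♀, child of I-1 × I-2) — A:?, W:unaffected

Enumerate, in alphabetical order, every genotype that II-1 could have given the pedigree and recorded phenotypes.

II-1 ∈ {Aa Ww, Aa ww}

A/I-1 ? ·: AA|Aa
A/I-2 aff ·: aa
A/II-1 un I-1×I-2: Aa
A/II-2 un I-1×I-2: Aa
A/II-3 ? I-1×I-2: Aa|aa
⇒ A over [I-1,I-2,II-1,II-2,II-3]: 3 consistent
W/I-1 aff ·: ww
W/I-2 ? ·: WW|Ww
W/II-1 ? I-1×I-2: Ww|ww
W/II-2 ? I-1×I-2: Ww|ww
W/II-3 un I-1×I-2: Ww
⇒ W over [I-1,I-2,II-1,II-2,II-3]: 5 consistent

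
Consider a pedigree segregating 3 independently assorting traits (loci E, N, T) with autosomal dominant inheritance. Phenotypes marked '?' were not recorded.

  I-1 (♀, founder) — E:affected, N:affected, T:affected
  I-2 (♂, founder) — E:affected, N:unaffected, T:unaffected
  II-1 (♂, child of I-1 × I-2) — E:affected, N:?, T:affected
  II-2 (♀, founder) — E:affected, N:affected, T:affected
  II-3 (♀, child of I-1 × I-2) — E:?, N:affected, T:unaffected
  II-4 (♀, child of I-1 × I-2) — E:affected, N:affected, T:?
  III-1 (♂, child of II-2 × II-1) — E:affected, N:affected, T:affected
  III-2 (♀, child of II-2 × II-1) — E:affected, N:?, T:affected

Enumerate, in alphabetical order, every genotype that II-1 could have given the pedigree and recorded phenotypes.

II-1 ∈ {EE Nn Tt, EE nn Tt, Ee Nn Tt, Ee nn Tt}

E/I-1 aff ·: Ee|EE
E/I-2 aff ·: Ee|EE
E/II-1 aff I-1×I-2: Ee|EE
E/II-2 aff ·: Ee|EE
E/II-3 ? I-1×I-2: ee|Ee|EE
E/II-4 aff I-1×I-2: Ee|EE
E/III-1 aff II-2×II-1: Ee|EE
E/III-2 aff II-2×II-1: Ee|EE
⇒ E over [I-1,I-2,II-1,II-2,II-3,II-4,III-1,III-2]: 187 consistent
N/I-1 aff ·: Nn|NN
N/I-2 un ·: nn
N/II-1 ? I-1×I-2: nn|Nn
N/II-2 aff ·: Nn|NN
N/II-3 aff I-1×I-2: Nn
N/II-4 aff I-1×I-2: Nn
N/III-1 aff II-2×II-1: Nn|NN
N/III-2 ? II-2×II-1: nn|Nn|NN
⇒ N over [I-1,I-2,II-1,II-2,II-3,II-4,III-1,III-2]: 23 consistent
T/I-1 aff ·: Tt
T/I-2 un ·: tt
T/II-1 aff I-1×I-2: Tt
T/II-2 aff ·: Tt|TT
T/II-3 un I-1×I-2: tt
T/II-4 ? I-1×I-2: tt|Tt
T/III-1 aff II-2×II-1: Tt|TT
T/III-2 aff II-2×II-1: Tt|TT
⇒ T over [I-1,I-2,II-1,II-2,II-3,II-4,III-1,III-2]: 16 consistent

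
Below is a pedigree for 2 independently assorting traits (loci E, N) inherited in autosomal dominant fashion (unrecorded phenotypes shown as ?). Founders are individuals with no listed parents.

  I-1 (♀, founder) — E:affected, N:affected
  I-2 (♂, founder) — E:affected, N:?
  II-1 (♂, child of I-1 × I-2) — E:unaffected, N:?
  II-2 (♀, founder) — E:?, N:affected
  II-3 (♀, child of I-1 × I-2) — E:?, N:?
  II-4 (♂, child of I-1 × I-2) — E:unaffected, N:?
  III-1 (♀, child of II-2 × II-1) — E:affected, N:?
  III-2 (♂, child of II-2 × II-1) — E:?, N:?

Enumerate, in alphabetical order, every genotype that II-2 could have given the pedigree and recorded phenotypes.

E/I-1 aff ·: Ee
E/I-2 aff ·: Ee
E/II-1 un I-1×I-2: ee
E/II-2 ? ·: Ee|EE
E/II-3 ? I-1×I-2: ee|Ee|EE
E/II-4 un I-1×I-2: ee
E/III-1 aff II-2×II-1: Ee
E/III-2 ? II-2×II-1: ee|Ee
⇒ E over [I-1,I-2,II-1,II-2,II-3,II-4,III-1,III-2]: 9 consistent
N/I-1 aff ·: Nn|NN
N/I-2 ? ·: nn|Nn|NN
N/II-1 ? I-1×I-2: nn|Nn|NN
N/II-2 aff ·: Nn|NN
N/II-3 ? I-1×I-2: nn|Nn|NN
N/II-4 ? I-1×I-2: nn|Nn|NN
N/III-1 ? II-2×II-1: nn|Nn|NN
N/III-2 ? II-2×II-1: nn|Nn|NN
⇒ N over [I-1,I-2,II-1,II-2,II-3,II-4,III-1,III-2]: 441 consistent

II-2 ∈ {EE NN, EE Nn, Ee NN, Ee Nn}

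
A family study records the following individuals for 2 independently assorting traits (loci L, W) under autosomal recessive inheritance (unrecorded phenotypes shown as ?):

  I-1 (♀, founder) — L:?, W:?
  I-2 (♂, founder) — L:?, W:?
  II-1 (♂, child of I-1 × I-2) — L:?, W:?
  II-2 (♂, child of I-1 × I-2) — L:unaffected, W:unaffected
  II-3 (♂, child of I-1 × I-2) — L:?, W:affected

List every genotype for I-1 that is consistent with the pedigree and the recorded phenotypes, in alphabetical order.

I-1 ∈ {LL Ww, LL ww, Ll Ww, Ll ww, ll Ww, ll ww}

L/I-1 ? ·: LL|Ll|ll
L/I-2 ? ·: LL|Ll|ll
L/II-1 ? I-1×I-2: LL|Ll|ll
L/II-2 un I-1×I-2: LL|Ll
L/II-3 ? I-1×I-2: LL|Ll|ll
⇒ L over [I-1,I-2,II-1,II-2,II-3]: 45 consistent
W/I-1 ? ·: Ww|ww
W/I-2 ? ·: Ww|ww
W/II-1 ? I-1×I-2: WW|Ww|ww
W/II-2 un I-1×I-2: WW|Ww
W/II-3 aff I-1×I-2: ww
⇒ W over [I-1,I-2,II-1,II-2,II-3]: 10 consistent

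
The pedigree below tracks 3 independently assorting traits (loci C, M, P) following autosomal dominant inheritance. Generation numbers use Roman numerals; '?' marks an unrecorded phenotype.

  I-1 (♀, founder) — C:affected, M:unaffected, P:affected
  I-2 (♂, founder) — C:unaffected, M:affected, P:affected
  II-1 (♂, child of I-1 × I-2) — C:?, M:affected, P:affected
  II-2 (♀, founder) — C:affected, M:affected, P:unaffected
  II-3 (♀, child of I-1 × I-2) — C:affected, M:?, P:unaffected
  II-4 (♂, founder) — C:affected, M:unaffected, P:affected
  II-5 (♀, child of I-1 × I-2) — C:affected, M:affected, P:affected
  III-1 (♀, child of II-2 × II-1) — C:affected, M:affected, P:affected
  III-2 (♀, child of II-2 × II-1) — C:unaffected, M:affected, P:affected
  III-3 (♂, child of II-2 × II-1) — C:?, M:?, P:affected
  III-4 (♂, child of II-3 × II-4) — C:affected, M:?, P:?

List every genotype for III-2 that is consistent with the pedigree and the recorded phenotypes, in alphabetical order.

C/I-1 aff ·: Cc|CC
C/I-2 un ·: cc
C/II-1 ? I-1×I-2: cc|Cc
C/II-2 aff ·: Cc
C/II-3 aff I-1×I-2: Cc
C/II-4 aff ·: Cc|CC
C/II-5 aff I-1×I-2: Cc
C/III-1 aff II-2×II-1: Cc|CC
C/III-2 un II-2×II-1: cc
C/III-3 ? II-2×II-1: cc|Cc|CC
C/III-4 aff II-3×II-4: Cc|CC
⇒ C over [I-1,I-2,II-1,II-2,II-3,II-4,II-5,III-1,III-2,III-3,III-4]: 56 consistent
M/I-1 un ·: mm
M/I-2 aff ·: Mm|MM
M/II-1 aff I-1×I-2: Mm
M/II-2 aff ·: Mm|MM
M/II-3 ? I-1×I-2: mm|Mm
M/II-4 un ·: mm
M/II-5 aff I-1×I-2: Mm
M/III-1 aff II-2×II-1: Mm|MM
M/III-2 aff II-2×II-1: Mm|MM
M/III-3 ? II-2×II-1: mm|Mm|MM
M/III-4 ? II-3×II-4: mm|Mm
⇒ M over [I-1,I-2,II-1,II-2,II-3,II-4,II-5,III-1,III-2,III-3,III-4]: 100 consistent
P/I-1 aff ·: Pp
P/I-2 aff ·: Pp
P/II-1 aff I-1×I-2: Pp|PP
P/II-2 un ·: pp
P/II-3 un I-1×I-2: pp
P/II-4 aff ·: Pp|PP
P/II-5 aff I-1×I-2: Pp|PP
P/III-1 aff II-2×II-1: Pp
P/III-2 aff II-2×II-1: Pp
P/III-3 aff II-2×II-1: Pp
P/III-4 ? II-3×II-4: pp|Pp
⇒ P over [I-1,I-2,II-1,II-2,II-3,II-4,II-5,III-1,III-2,III-3,III-4]: 12 consistent

III-2 ∈ {cc MM Pp, cc Mm Pp}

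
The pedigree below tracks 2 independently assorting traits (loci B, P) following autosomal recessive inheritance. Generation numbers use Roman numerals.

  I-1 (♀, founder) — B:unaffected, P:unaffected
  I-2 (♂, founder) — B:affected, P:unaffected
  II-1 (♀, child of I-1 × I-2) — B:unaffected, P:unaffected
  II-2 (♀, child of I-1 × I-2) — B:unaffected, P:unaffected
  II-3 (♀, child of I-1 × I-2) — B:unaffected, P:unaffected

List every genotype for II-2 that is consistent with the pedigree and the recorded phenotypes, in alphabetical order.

B/I-1 un ·: BB|Bb
B/I-2 aff ·: bb
B/II-1 un I-1×I-2: Bb
B/II-2 un I-1×I-2: Bb
B/II-3 un I-1×I-2: Bb
⇒ B over [I-1,I-2,II-1,II-2,II-3]: 2 consistent
P/I-1 un ·: PP|Pp
P/I-2 un ·: PP|Pp
P/II-1 un I-1×I-2: PP|Pp
P/II-2 un I-1×I-2: PP|Pp
P/II-3 un I-1×I-2: PP|Pp
⇒ P over [I-1,I-2,II-1,II-2,II-3]: 25 consistent

II-2 ∈ {Bb PP, Bb Pp}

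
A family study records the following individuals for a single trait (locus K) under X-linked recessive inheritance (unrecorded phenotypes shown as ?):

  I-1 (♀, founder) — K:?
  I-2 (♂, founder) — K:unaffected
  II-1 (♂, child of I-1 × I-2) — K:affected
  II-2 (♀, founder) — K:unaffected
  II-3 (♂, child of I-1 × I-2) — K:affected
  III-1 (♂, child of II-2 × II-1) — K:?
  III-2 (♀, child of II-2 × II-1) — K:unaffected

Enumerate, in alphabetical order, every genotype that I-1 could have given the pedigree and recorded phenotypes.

K/I-1 ? ·: X^KX^k|X^kX^k
K/I-2 un ·: X^KY
K/II-1 aff I-1×I-2: X^kY
K/II-2 un ·: X^KX^K|X^KX^k
K/II-3 aff I-1×I-2: X^kY
K/III-1 ? II-2×II-1: X^KY|X^kY
K/III-2 un II-2×II-1: X^KX^k
⇒ K over [I-1,I-2,II-1,II-2,II-3,III-1,III-2]: 6 consistent

I-1 ∈ {X^KX^k, X^kX^k}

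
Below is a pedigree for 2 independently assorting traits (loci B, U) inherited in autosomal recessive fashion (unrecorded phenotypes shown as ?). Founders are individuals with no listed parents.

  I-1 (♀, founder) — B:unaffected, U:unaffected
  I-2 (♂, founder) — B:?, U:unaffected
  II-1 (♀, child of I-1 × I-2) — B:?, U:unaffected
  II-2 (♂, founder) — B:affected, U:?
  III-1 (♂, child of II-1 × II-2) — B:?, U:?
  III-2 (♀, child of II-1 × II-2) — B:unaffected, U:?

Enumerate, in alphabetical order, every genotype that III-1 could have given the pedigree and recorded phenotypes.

B/I-1 un ·: BB|Bb
B/I-2 ? ·: BB|Bb|bb
B/II-1 ? I-1×I-2: BB|Bb
B/II-2 aff ·: bb
B/III-1 ? II-1×II-2: Bb|bb
B/III-2 un II-1×II-2: Bb
⇒ B over [I-1,I-2,II-1,II-2,III-1,III-2]: 14 consistent
U/I-1 un ·: UU|Uu
U/I-2 un ·: UU|Uu
U/II-1 un I-1×I-2: UU|Uu
U/II-2 ? ·: UU|Uu|uu
U/III-1 ? II-1×II-2: UU|Uu|uu
U/III-2 ? II-1×II-2: UU|Uu|uu
⇒ U over [I-1,I-2,II-1,II-2,III-1,III-2]: 75 consistent

III-1 ∈ {Bb UU, Bb Uu, Bb uu, bb UU, bb Uu, bb uu}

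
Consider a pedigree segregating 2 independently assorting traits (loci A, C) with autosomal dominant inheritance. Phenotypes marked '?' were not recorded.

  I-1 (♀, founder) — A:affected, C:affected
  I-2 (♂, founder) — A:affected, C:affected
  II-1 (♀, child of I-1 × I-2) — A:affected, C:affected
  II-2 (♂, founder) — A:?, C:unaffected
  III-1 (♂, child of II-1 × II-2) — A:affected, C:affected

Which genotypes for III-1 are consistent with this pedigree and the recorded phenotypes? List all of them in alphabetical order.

A/I-1 aff ·: Aa|AA
A/I-2 aff ·: Aa|AA
A/II-1 aff I-1×I-2: Aa|AA
A/II-2 ? ·: aa|Aa|AA
A/III-1 aff II-1×II-2: Aa|AA
⇒ A over [I-1,I-2,II-1,II-2,III-1]: 31 consistent
C/I-1 aff ·: Cc|CC
C/I-2 aff ·: Cc|CC
C/II-1 aff I-1×I-2: Cc|CC
C/II-2 un ·: cc
C/III-1 aff II-1×II-2: Cc
⇒ C over [I-1,I-2,II-1,II-2,III-1]: 7 consistent

III-1 ∈ {AA Cc, Aa Cc}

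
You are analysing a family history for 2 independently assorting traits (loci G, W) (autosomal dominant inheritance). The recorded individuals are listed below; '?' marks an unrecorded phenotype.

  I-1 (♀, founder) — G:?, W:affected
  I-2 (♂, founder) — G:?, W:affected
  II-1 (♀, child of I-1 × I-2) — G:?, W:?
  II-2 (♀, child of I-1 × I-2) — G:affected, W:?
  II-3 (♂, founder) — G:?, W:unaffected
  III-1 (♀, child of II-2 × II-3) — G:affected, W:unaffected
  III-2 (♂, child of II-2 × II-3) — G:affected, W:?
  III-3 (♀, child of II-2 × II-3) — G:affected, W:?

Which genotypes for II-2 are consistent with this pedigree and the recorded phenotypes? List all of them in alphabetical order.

II-2 ∈ {GG Ww, GG ww, Gg Ww, Gg ww}

G/I-1 ? ·: gg|Gg|GG
G/I-2 ? ·: gg|Gg|GG
G/II-1 ? I-1×I-2: gg|Gg|GG
G/II-2 aff I-1×I-2: Gg|GG
G/II-3 ? ·: gg|Gg|GG
G/III-1 aff II-2×II-3: Gg|GG
G/III-2 aff II-2×II-3: Gg|GG
G/III-3 aff II-2×II-3: Gg|GG
⇒ G over [I-1,I-2,II-1,II-2,II-3,III-1,III-2,III-3]: 301 consistent
W/I-1 aff ·: Ww|WW
W/I-2 aff ·: Ww|WW
W/II-1 ? I-1×I-2: ww|Ww|WW
W/II-2 ? I-1×I-2: ww|Ww
W/II-3 un ·: ww
W/III-1 un II-2×II-3: ww
W/III-2 ? II-2×II-3: ww|Ww
W/III-3 ? II-2×II-3: ww|Ww
⇒ W over [I-1,I-2,II-1,II-2,II-3,III-1,III-2,III-3]: 31 consistent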